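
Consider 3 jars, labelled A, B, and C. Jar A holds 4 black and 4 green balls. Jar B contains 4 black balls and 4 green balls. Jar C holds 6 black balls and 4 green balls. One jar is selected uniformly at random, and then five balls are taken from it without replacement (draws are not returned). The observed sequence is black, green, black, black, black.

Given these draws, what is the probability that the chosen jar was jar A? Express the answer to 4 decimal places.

0.1875

Under each hypothesis, the probability of the observed sequence is: P(data | jar A) = (4/8)(4/7)(3/6)(2/5)(1/4) = 1/70; P(data | jar B) = (4/8)(4/7)(3/6)(2/5)(1/4) = 1/70; P(data | jar C) = (6/10)(4/9)(5/8)(4/7)(3/6) = 1/21.
Weighting by the prior gives 1/3 · 1/70 = 1/210, 1/3 · 1/70 = 1/210, 1/3 · 1/21 = 1/63; these sum to 8/315.
Therefore the posterior P(jar A | data) = (1/210) / (8/315) = 3/16.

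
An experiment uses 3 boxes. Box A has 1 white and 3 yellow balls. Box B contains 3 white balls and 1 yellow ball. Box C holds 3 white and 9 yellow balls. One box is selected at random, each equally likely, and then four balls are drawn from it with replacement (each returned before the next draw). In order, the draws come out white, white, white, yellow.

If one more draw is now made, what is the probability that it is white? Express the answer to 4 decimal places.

0.6591

The likelihood of the observed sequence under each hypothesis: P(data | box A) = (1/4)(1/4)(1/4)(3/4) = 3/256; P(data | box B) = (3/4)(3/4)(3/4)(1/4) = 27/256; P(data | box C) = (3/12)(3/12)(3/12)(9/12) = 3/256.
The prior-weighted likelihoods are 1/3 · 3/256 = 1/256, 1/3 · 27/256 = 9/256, 1/3 · 3/256 = 1/256; summing to 11/256.
Dividing through by the total gives posterior P(box A | data) = 1/11, P(box B | data) = 9/11, P(box C | data) = 1/11.
Averaging over the posterior, P(white next | data) = (1/4)(1/11) + (3/4)(9/11) + (1/4)(1/11) = 29/44.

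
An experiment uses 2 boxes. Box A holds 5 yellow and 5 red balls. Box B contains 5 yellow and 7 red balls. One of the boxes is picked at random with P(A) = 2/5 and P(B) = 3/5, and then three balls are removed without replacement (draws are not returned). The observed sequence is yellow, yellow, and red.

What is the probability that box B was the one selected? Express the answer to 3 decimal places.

0.534

The likelihood of the observed sequence under each hypothesis: P(data | box A) = (5/10)(4/9)(5/8) = 5/36; P(data | box B) = (5/12)(4/11)(7/10) = 7/66.
Multiplying each by its prior: 2/5 · 5/36 = 1/18, 3/5 · 7/66 = 7/110; summing to 59/495.
So P(box B | data) = (7/110) / (59/495) = 63/118.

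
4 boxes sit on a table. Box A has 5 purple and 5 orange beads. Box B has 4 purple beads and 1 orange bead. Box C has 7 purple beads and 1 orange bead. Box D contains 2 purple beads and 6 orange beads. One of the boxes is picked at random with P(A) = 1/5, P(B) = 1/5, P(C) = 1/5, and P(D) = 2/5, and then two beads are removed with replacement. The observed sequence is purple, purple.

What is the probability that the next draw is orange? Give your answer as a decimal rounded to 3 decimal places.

For each hypothesis, P(data | H) works out to: P(data | box A) = (5/10)(5/10) = 0.25; P(data | box B) = (4/5)(4/5) = 0.64; P(data | box C) = (7/8)(7/8) = 0.76562; P(data | box D) = (2/8)(2/8) = 0.0625.
Weighting by the prior gives 1/5 · 0.25 = 0.05, 1/5 · 0.64 = 0.128, 1/5 · 0.76562 = 0.15313, 2/5 · 0.0625 = 0.025; these sum to 0.35613.
The posterior is then P(box A | data) = 0.1404, P(box B | data) = 0.35942, P(box C | data) = 0.42998, P(box D | data) = 0.0702.
So P(orange next | data) = Σ P(orange next | H) P(H | data) = (1/2)(0.1404) + (1/5)(0.35942) + (1/8)(0.42998) + (3/4)(0.0702) = 0.24848.

0.248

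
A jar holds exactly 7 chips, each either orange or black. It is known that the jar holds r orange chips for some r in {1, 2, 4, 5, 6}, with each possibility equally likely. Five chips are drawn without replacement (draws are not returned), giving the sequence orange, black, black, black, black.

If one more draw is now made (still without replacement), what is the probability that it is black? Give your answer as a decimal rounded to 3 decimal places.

For each hypothesis, P(data | H) works out to: P(data | r = 1) = (1/7)(6/6)(5/5)(4/4)(3/3) = 1/7; P(data | r = 2) = (2/7)(5/6)(4/5)(3/4)(2/3) = 2/21; P(data | r = 4) = (4/7)(3/6)(2/5)(1/4)(0/3) = 0; P(data | r = 5) = (5/7)(2/6)(1/5)(0/4) = 0; P(data | r = 6) = (6/7)(1/6)(0/5) = 0.
The prior-weighted likelihoods are 1/5 · 1/7 = 1/35, 1/5 · 2/21 = 2/105, 1/5 · 0 = 0, 1/5 · 0 = 0, 1/5 · 0 = 0; with total 1/21.
The posterior is then P(r = 1 | data) = 3/5, P(r = 2 | data) = 2/5, P(r = 4 | data) = 0, P(r = 5 | data) = 0, P(r = 6 | data) = 0.
So P(black next | data) = Σ P(black next | H) P(H | data) = (1)(3/5) + (1/2)(2/5) = 4/5.

0.800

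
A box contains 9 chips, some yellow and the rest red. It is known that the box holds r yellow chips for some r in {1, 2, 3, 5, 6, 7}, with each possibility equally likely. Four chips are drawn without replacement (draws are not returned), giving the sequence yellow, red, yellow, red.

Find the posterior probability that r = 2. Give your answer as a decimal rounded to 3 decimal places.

The likelihood of the observed sequence under each hypothesis: P(data | r = 1) = (1/9)(8/8)(0/7) = 0; P(data | r = 2) = (2/9)(7/8)(1/7)(6/6) = 1/36; P(data | r = 3) = (3/9)(6/8)(2/7)(5/6) = 5/84; P(data | r = 5) = (5/9)(4/8)(4/7)(3/6) = 5/63; P(data | r = 6) = (6/9)(3/8)(5/7)(2/6) = 5/84; P(data | r = 7) = (7/9)(2/8)(6/7)(1/6) = 1/36.
The prior-weighted likelihoods are 1/6 · 0 = 0, 1/6 · 1/36 = 1/216, 1/6 · 5/84 = 5/504, 1/6 · 5/63 = 5/378, 1/6 · 5/84 = 5/504, 1/6 · 1/36 = 1/216; these sum to 8/189.
By Bayes' rule, P(r = 2 | data) = (1/216) / (8/189) = 7/64.

0.109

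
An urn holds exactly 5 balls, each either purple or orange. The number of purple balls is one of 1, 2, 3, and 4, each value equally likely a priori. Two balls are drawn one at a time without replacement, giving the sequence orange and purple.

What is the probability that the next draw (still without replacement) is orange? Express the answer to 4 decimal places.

0.5000

For each hypothesis, P(data | H) works out to: P(data | r = 1) = (4/5)(1/4) = 1/5; P(data | r = 2) = (3/5)(2/4) = 3/10; P(data | r = 3) = (2/5)(3/4) = 3/10; P(data | r = 4) = (1/5)(4/4) = 1/5.
Weighting by the prior gives 1/4 · 1/5 = 1/20, 1/4 · 3/10 = 3/40, 1/4 · 3/10 = 3/40, 1/4 · 1/5 = 1/20; with total 1/4.
Normalising, the posterior is P(r = 1 | data) = 1/5, P(r = 2 | data) = 3/10, P(r = 3 | data) = 3/10, P(r = 4 | data) = 1/5.
So P(orange next | data) = Σ P(orange next | H) P(H | data) = (1)(1/5) + (2/3)(3/10) + (1/3)(3/10) + (0)(1/5) = 1/2.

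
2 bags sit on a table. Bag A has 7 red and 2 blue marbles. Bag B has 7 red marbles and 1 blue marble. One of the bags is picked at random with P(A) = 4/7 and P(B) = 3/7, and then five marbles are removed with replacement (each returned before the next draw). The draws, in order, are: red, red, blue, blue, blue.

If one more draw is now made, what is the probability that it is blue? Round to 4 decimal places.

Compute the likelihood of the observed sequence for each case: P(data | bag A) = (7/9)(7/9)(2/9)(2/9)(2/9) = 0.0066386; P(data | bag B) = (7/8)(7/8)(1/8)(1/8)(1/8) = 0.0014954.
The prior-weighted likelihoods are 4/7 · 0.0066386 = 0.0037935, 3/7 · 0.0014954 = 0.00064087; these sum to 0.0044343.
The posterior is then P(bag A | data) = 0.85548, P(bag B | data) = 0.14452.
The predictive probability is P(blue next | data) = (2/9)(0.85548) + (1/8)(0.14452) = 0.20817.

0.2082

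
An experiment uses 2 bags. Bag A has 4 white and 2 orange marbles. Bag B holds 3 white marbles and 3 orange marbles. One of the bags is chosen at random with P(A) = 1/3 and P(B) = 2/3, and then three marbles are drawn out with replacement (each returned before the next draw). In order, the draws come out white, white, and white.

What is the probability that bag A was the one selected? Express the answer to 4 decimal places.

0.5424

For each hypothesis, P(data | H) works out to: P(data | bag A) = (4/6)(4/6)(4/6) = 8/27; P(data | bag B) = (3/6)(3/6)(3/6) = 1/8.
Multiplying each by its prior: 1/3 · 8/27 = 8/81, 2/3 · 1/8 = 1/12; with total 59/324.
So P(bag A | data) = (8/81) / (59/324) = 32/59.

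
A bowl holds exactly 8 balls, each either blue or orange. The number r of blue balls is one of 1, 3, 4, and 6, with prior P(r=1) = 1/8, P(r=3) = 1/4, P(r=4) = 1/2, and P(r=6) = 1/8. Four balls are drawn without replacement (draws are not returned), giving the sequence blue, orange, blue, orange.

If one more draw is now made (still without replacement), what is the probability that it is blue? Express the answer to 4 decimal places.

For each hypothesis, P(data | H) works out to: P(data | r = 1) = (1/8)(7/7)(0/6) = 0; P(data | r = 3) = (3/8)(5/7)(2/6)(4/5) = 0.071429; P(data | r = 4) = (4/8)(4/7)(3/6)(3/5) = 0.085714; P(data | r = 6) = (6/8)(2/7)(5/6)(1/5) = 0.035714.
The prior-weighted likelihoods are 1/8 · 0 = 0, 1/4 · 0.071429 = 0.017857, 1/2 · 0.085714 = 0.042857, 1/8 · 0.035714 = 0.0044643; summing to 0.065179.
Dividing through by the total gives posterior P(r = 1 | data) = 0, P(r = 3 | data) = 0.27397, P(r = 4 | data) = 0.65753, P(r = 6 | data) = 0.068493.
So P(blue next | data) = Σ P(blue next | H) P(H | data) = (1/4)(0.27397) + (1/2)(0.65753) + (1)(0.068493) = 0.46575.

0.4658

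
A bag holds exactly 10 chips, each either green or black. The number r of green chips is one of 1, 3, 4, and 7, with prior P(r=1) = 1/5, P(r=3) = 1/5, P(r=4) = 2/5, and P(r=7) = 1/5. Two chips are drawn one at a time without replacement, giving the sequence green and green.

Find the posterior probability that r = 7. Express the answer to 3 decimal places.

0.583

The likelihood of the observed sequence under each hypothesis: P(data | r = 1) = (1/10)(0/9) = 0; P(data | r = 3) = (3/10)(2/9) = 1/15; P(data | r = 4) = (4/10)(3/9) = 2/15; P(data | r = 7) = (7/10)(6/9) = 7/15.
Weighting by the prior gives 1/5 · 0 = 0, 1/5 · 1/15 = 1/75, 2/5 · 2/15 = 4/75, 1/5 · 7/15 = 7/75; summing to 4/25.
So P(r = 7 | data) = (7/75) / (4/25) = 7/12.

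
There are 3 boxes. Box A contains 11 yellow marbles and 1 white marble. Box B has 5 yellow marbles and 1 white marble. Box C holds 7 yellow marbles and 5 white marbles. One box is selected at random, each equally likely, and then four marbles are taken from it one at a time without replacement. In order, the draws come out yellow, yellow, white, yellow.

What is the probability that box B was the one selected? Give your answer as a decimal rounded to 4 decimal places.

Under each hypothesis, the probability of the observed sequence is: P(data | box A) = (11/12)(10/11)(1/10)(9/9) = 0.083333; P(data | box B) = (5/6)(4/5)(1/4)(3/3) = 0.16667; P(data | box C) = (7/12)(6/11)(5/10)(5/9) = 0.088384.
The prior-weighted likelihoods are 1/3 · 0.083333 = 0.027778, 1/3 · 0.16667 = 0.055556, 1/3 · 0.088384 = 0.029461; summing to 0.11279.
By Bayes' rule, P(box B | data) = (0.055556) / (0.11279) = 0.49254.

0.4925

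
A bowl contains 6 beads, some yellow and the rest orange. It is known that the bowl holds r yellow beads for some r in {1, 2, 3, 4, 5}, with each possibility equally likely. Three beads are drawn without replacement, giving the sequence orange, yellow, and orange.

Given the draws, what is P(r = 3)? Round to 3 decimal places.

The likelihood of the observed sequence under each hypothesis: P(data | r = 1) = (5/6)(1/5)(4/4) = 1/6; P(data | r = 2) = (4/6)(2/5)(3/4) = 1/5; P(data | r = 3) = (3/6)(3/5)(2/4) = 3/20; P(data | r = 4) = (2/6)(4/5)(1/4) = 1/15; P(data | r = 5) = (1/6)(5/5)(0/4) = 0.
Weighting by the prior gives 1/5 · 1/6 = 1/30, 1/5 · 1/5 = 1/25, 1/5 · 3/20 = 3/100, 1/5 · 1/15 = 1/75, 1/5 · 0 = 0; summing to 7/60.
By Bayes' rule, P(r = 3 | data) = (3/100) / (7/60) = 9/35.

0.257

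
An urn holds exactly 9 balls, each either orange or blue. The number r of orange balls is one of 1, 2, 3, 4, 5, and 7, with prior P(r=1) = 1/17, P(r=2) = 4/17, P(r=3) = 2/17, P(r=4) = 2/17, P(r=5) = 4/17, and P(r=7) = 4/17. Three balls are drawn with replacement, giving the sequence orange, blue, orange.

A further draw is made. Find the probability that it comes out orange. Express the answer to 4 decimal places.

For each hypothesis, P(data | H) works out to: P(data | r = 1) = (1/9)(8/9)(1/9) = 0.010974; P(data | r = 2) = (2/9)(7/9)(2/9) = 0.038409; P(data | r = 3) = (3/9)(6/9)(3/9) = 0.074074; P(data | r = 4) = (4/9)(5/9)(4/9) = 0.10974; P(data | r = 5) = (5/9)(4/9)(5/9) = 0.13717; P(data | r = 7) = (7/9)(2/9)(7/9) = 0.13443.
Weighting by the prior gives 1/17 · 0.010974 = 0.00064553, 4/17 · 0.038409 = 0.0090374, 2/17 · 0.074074 = 0.0087146, 2/17 · 0.10974 = 0.012911, 4/17 · 0.13717 = 0.032276, 4/17 · 0.13443 = 0.031631; with total 0.095215.
Normalising, the posterior is P(r = 1 | data) = 0.0067797, P(r = 2 | data) = 0.094915, P(r = 3 | data) = 0.091525, P(r = 4 | data) = 0.13559, P(r = 5 | data) = 0.33898, P(r = 7 | data) = 0.3322.
The predictive probability is P(orange next | data) = (1/9)(0.0067797) + (2/9)(0.094915) + (1/3)(0.091525) + (4/9)(0.13559) + (5/9)(0.33898) + (7/9)(0.3322) = 0.55932.

0.5593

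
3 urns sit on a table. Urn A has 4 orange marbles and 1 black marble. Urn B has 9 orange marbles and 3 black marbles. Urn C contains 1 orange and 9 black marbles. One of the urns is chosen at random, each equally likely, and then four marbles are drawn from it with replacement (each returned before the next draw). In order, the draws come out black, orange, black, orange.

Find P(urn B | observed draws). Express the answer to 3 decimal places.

Compute the likelihood of the observed sequence for each case: P(data | urn A) = (1/5)(4/5)(1/5)(4/5) = 0.0256; P(data | urn B) = (3/12)(9/12)(3/12)(9/12) = 0.035156; P(data | urn C) = (9/10)(1/10)(9/10)(1/10) = 0.0081.
Weighting by the prior gives 1/3 · 0.0256 = 0.0085333, 1/3 · 0.035156 = 0.011719, 1/3 · 0.0081 = 0.0027; these sum to 0.022952.
By Bayes' rule, P(urn B | data) = (0.011719) / (0.022952) = 0.51057.

0.511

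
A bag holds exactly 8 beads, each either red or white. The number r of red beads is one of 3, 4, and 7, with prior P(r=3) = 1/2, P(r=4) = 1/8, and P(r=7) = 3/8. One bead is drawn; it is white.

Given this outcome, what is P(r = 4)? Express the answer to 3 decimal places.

Compute the likelihood of this draw for each case: P(data | r = 3) = (5/8) = 5/8; P(data | r = 4) = (4/8) = 1/2; P(data | r = 7) = (1/8) = 1/8.
The prior-weighted likelihoods are 1/2 · 5/8 = 5/16, 1/8 · 1/2 = 1/16, 3/8 · 1/8 = 3/64; these sum to 27/64.
Hence P(r = 4 | data) = (1/16) / (27/64) = 4/27.

0.148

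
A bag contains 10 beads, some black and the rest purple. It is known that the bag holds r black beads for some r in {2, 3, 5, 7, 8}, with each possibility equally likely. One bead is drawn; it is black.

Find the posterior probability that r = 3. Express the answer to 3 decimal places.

0.120

Under each hypothesis, the probability of this draw is: P(data | r = 2) = (2/10) = 1/5; P(data | r = 3) = (3/10) = 3/10; P(data | r = 5) = (5/10) = 1/2; P(data | r = 7) = (7/10) = 7/10; P(data | r = 8) = (8/10) = 4/5.
The prior-weighted likelihoods are 1/5 · 1/5 = 1/25, 1/5 · 3/10 = 3/50, 1/5 · 1/2 = 1/10, 1/5 · 7/10 = 7/50, 1/5 · 4/5 = 4/25; with total 1/2.
Therefore the posterior P(r = 3 | data) = (3/50) / (1/2) = 3/25.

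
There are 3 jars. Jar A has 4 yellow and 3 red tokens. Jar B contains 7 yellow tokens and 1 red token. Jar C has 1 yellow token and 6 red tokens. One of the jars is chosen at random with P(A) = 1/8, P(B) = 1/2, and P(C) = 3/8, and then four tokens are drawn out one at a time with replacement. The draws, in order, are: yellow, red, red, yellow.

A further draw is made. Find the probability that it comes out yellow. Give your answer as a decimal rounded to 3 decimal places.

Under each hypothesis, the probability of the observed sequence is: P(data | jar A) = (4/7)(3/7)(3/7)(4/7) = 0.059975; P(data | jar B) = (7/8)(1/8)(1/8)(7/8) = 0.011963; P(data | jar C) = (1/7)(6/7)(6/7)(1/7) = 0.014994.
The prior-weighted likelihoods are 1/8 · 0.059975 = 0.0074969, 1/2 · 0.011963 = 0.0059814, 3/8 · 0.014994 = 0.0056227; summing to 0.019101.
Normalising, the posterior is P(jar A | data) = 0.39249, P(jar B | data) = 0.31315, P(jar C | data) = 0.29436.
The predictive probability is P(yellow next | data) = (4/7)(0.39249) + (7/8)(0.31315) + (1/7)(0.29436) = 0.54034.

0.540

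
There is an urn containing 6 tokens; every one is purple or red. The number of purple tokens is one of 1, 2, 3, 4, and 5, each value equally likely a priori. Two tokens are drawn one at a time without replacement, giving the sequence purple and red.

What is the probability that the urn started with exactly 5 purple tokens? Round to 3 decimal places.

0.143

Under each hypothesis, the probability of the observed sequence is: P(data | r = 1) = (1/6)(5/5) = 1/6; P(data | r = 2) = (2/6)(4/5) = 4/15; P(data | r = 3) = (3/6)(3/5) = 3/10; P(data | r = 4) = (4/6)(2/5) = 4/15; P(data | r = 5) = (5/6)(1/5) = 1/6.
Multiplying each by its prior: 1/5 · 1/6 = 1/30, 1/5 · 4/15 = 4/75, 1/5 · 3/10 = 3/50, 1/5 · 4/15 = 4/75, 1/5 · 1/6 = 1/30; with total 7/30.
Hence P(r = 5 | data) = (1/30) / (7/30) = 1/7.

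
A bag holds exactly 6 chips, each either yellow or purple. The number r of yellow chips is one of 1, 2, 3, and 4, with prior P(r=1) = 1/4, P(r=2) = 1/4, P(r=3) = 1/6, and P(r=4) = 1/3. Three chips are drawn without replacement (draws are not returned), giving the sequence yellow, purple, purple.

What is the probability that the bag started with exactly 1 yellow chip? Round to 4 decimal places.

Compute the likelihood of the observed sequence for each case: P(data | r = 1) = (1/6)(5/5)(4/4) = 1/6; P(data | r = 2) = (2/6)(4/5)(3/4) = 1/5; P(data | r = 3) = (3/6)(3/5)(2/4) = 3/20; P(data | r = 4) = (4/6)(2/5)(1/4) = 1/15.
Multiplying each by its prior: 1/4 · 1/6 = 1/24, 1/4 · 1/5 = 1/20, 1/6 · 3/20 = 1/40, 1/3 · 1/15 = 1/45; summing to 5/36.
So P(r = 1 | data) = (1/24) / (5/36) = 3/10.

0.3000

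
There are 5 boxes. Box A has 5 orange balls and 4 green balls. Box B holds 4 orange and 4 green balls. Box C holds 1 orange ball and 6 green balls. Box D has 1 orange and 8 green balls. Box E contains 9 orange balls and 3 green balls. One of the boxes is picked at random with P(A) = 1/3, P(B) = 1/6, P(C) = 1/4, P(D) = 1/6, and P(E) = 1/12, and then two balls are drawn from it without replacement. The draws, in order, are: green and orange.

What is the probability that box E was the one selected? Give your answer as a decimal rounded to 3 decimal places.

The likelihood of the observed sequence under each hypothesis: P(data | box A) = (4/9)(5/8) = 0.27778; P(data | box B) = (4/8)(4/7) = 0.28571; P(data | box C) = (6/7)(1/6) = 0.14286; P(data | box D) = (8/9)(1/8) = 0.11111; P(data | box E) = (3/12)(9/11) = 0.20455.
The prior-weighted likelihoods are 1/3 · 0.27778 = 0.092593, 1/6 · 0.28571 = 0.047619, 1/4 · 0.14286 = 0.035714, 1/6 · 0.11111 = 0.018519, 1/12 · 0.20455 = 0.017045; these sum to 0.21149.
So P(box E | data) = (0.017045) / (0.21149) = 0.080597.

0.081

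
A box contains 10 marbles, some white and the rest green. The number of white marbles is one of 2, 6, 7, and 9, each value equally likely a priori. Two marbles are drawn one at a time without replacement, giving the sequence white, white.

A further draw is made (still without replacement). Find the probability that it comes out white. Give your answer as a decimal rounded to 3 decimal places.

0.714

Compute the likelihood of the observed sequence for each case: P(data | r = 2) = (2/10)(1/9) = 1/45; P(data | r = 6) = (6/10)(5/9) = 1/3; P(data | r = 7) = (7/10)(6/9) = 7/15; P(data | r = 9) = (9/10)(8/9) = 4/5.
Multiplying each by its prior: 1/4 · 1/45 = 1/180, 1/4 · 1/3 = 1/12, 1/4 · 7/15 = 7/60, 1/4 · 4/5 = 1/5; summing to 73/180.
Dividing through by the total gives posterior P(r = 2 | data) = 1/73, P(r = 6 | data) = 15/73, P(r = 7 | data) = 21/73, P(r = 9 | data) = 36/73.
Averaging over the posterior, P(white next | data) = (0)(1/73) + (1/2)(15/73) + (5/8)(21/73) + (7/8)(36/73) = 417/584.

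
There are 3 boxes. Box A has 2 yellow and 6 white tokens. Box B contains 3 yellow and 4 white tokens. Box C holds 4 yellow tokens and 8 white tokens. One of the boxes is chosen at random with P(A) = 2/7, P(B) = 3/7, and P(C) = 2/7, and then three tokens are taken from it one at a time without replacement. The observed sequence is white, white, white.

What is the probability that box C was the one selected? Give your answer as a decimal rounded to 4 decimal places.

For each hypothesis, P(data | H) works out to: P(data | box A) = (6/8)(5/7)(4/6) = 0.35714; P(data | box B) = (4/7)(3/6)(2/5) = 0.11429; P(data | box C) = (8/12)(7/11)(6/10) = 0.25455.
Multiplying each by its prior: 2/7 · 0.35714 = 0.10204, 3/7 · 0.11429 = 0.04898, 2/7 · 0.25455 = 0.072727; these sum to 0.22375.
Therefore the posterior P(box C | data) = (0.072727) / (0.22375) = 0.32504.

0.3250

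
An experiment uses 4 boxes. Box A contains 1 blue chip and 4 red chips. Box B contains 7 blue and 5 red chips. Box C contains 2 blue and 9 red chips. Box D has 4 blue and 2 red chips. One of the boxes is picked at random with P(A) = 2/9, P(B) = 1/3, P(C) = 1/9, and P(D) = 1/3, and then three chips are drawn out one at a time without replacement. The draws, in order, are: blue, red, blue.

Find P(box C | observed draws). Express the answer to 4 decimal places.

0.0166

For each hypothesis, P(data | H) works out to: P(data | box A) = (1/5)(4/4)(0/3) = 0; P(data | box B) = (7/12)(5/11)(6/10) = 0.15909; P(data | box C) = (2/11)(9/10)(1/9) = 0.018182; P(data | box D) = (4/6)(2/5)(3/4) = 0.2.
Weighting by the prior gives 2/9 · 0 = 0, 1/3 · 0.15909 = 0.05303, 1/9 · 0.018182 = 0.0020202, 1/3 · 0.2 = 0.066667; summing to 0.12172.
Therefore the posterior P(box C | data) = (0.0020202) / (0.12172) = 0.016598.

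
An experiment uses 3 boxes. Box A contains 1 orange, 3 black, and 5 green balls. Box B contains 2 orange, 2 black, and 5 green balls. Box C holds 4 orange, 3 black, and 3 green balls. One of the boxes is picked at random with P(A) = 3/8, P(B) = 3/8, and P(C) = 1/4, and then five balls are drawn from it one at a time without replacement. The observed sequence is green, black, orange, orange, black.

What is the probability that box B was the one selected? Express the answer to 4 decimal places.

The likelihood of the observed sequence under each hypothesis: P(data | box A) = (5/9)(3/8)(1/7)(0/6) = 0; P(data | box B) = (5/9)(2/8)(2/7)(1/6)(1/5) = 0.0013228; P(data | box C) = (3/10)(3/9)(4/8)(3/7)(2/6) = 0.0071429.
Multiplying each by its prior: 3/8 · 0 = 0, 3/8 · 0.0013228 = 0.00049603, 1/4 · 0.0071429 = 0.0017857; summing to 0.0022817.
By Bayes' rule, P(box B | data) = (0.00049603) / (0.0022817) = 0.21739.

0.2174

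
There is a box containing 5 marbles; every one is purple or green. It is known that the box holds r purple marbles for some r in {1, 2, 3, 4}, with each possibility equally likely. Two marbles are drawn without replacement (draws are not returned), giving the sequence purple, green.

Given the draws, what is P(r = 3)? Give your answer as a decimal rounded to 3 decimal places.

0.300

The likelihood of the observed sequence under each hypothesis: P(data | r = 1) = (1/5)(4/4) = 1/5; P(data | r = 2) = (2/5)(3/4) = 3/10; P(data | r = 3) = (3/5)(2/4) = 3/10; P(data | r = 4) = (4/5)(1/4) = 1/5.
The prior-weighted likelihoods are 1/4 · 1/5 = 1/20, 1/4 · 3/10 = 3/40, 1/4 · 3/10 = 3/40, 1/4 · 1/5 = 1/20; with total 1/4.
Hence P(r = 3 | data) = (3/40) / (1/4) = 3/10.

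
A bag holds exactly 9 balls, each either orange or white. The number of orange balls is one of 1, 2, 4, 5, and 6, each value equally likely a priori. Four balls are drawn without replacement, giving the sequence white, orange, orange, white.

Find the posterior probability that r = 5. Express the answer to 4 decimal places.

The likelihood of the observed sequence under each hypothesis: P(data | r = 1) = (8/9)(1/8)(0/7) = 0; P(data | r = 2) = (7/9)(2/8)(1/7)(6/6) = 1/36; P(data | r = 4) = (5/9)(4/8)(3/7)(4/6) = 5/63; P(data | r = 5) = (4/9)(5/8)(4/7)(3/6) = 5/63; P(data | r = 6) = (3/9)(6/8)(5/7)(2/6) = 5/84.
Weighting by the prior gives 1/5 · 0 = 0, 1/5 · 1/36 = 1/180, 1/5 · 5/63 = 1/63, 1/5 · 5/63 = 1/63, 1/5 · 5/84 = 1/84; these sum to 31/630.
Hence P(r = 5 | data) = (1/63) / (31/630) = 10/31.

0.3226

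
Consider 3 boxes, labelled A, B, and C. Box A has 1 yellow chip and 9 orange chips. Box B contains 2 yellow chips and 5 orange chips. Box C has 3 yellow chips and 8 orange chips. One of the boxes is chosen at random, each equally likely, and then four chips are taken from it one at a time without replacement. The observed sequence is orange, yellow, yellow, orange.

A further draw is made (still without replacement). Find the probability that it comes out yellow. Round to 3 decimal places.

For each hypothesis, P(data | H) works out to: P(data | box A) = (9/10)(1/9)(0/8) = 0; P(data | box B) = (5/7)(2/6)(1/5)(4/4) = 0.047619; P(data | box C) = (8/11)(3/10)(2/9)(7/8) = 0.042424.
Multiplying each by its prior: 1/3 · 0 = 0, 1/3 · 0.047619 = 0.015873, 1/3 · 0.042424 = 0.014141; summing to 0.030014.
The posterior is then P(box A | data) = 0, P(box B | data) = 0.52885, P(box C | data) = 0.47115.
Averaging over the posterior, P(yellow next | data) = (0)(0.52885) + (1/7)(0.47115) = 0.067308.

0.067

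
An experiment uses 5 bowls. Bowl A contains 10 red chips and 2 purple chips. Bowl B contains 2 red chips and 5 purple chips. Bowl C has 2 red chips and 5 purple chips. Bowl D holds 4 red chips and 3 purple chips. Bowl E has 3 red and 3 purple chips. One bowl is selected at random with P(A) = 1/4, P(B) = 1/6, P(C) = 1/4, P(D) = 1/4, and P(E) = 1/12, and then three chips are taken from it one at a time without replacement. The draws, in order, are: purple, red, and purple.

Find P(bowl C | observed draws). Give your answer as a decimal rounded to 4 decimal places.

For each hypothesis, P(data | H) works out to: P(data | bowl A) = (2/12)(10/11)(1/10) = 0.015152; P(data | bowl B) = (5/7)(2/6)(4/5) = 0.19048; P(data | bowl C) = (5/7)(2/6)(4/5) = 0.19048; P(data | bowl D) = (3/7)(4/6)(2/5) = 0.11429; P(data | bowl E) = (3/6)(3/5)(2/4) = 0.15.
Weighting by the prior gives 1/4 · 0.015152 = 0.0037879, 1/6 · 0.19048 = 0.031746, 1/4 · 0.19048 = 0.047619, 1/4 · 0.11429 = 0.028571, 1/12 · 0.15 = 0.0125; these sum to 0.12422.
By Bayes' rule, P(bowl C | data) = (0.047619) / (0.12422) = 0.38333.

0.3833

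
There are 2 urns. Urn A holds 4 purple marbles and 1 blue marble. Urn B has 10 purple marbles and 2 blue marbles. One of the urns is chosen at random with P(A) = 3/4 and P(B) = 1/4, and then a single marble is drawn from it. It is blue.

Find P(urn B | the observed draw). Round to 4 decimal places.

The likelihood of this draw under each hypothesis: P(data | urn A) = (1/5) = 1/5; P(data | urn B) = (2/12) = 1/6.
The prior-weighted likelihoods are 3/4 · 1/5 = 3/20, 1/4 · 1/6 = 1/24; with total 23/120.
By Bayes' rule, P(urn B | data) = (1/24) / (23/120) = 5/23.

0.2174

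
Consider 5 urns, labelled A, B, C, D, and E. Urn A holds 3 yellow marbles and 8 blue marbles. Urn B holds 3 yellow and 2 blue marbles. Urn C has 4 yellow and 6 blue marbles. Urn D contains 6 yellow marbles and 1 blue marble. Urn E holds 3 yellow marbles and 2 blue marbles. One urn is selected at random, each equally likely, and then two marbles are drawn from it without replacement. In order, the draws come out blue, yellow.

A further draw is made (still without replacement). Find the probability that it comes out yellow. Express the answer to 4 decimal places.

The likelihood of the observed sequence under each hypothesis: P(data | urn A) = (8/11)(3/10) = 0.21818; P(data | urn B) = (2/5)(3/4) = 0.3; P(data | urn C) = (6/10)(4/9) = 0.26667; P(data | urn D) = (1/7)(6/6) = 0.14286; P(data | urn E) = (2/5)(3/4) = 0.3.
Weighting by the prior gives 1/5 · 0.21818 = 0.043636, 1/5 · 0.3 = 0.06, 1/5 · 0.26667 = 0.053333, 1/5 · 0.14286 = 0.028571, 1/5 · 0.3 = 0.06; summing to 0.24554.
The posterior is then P(urn A | data) = 0.17772, P(urn B | data) = 0.24436, P(urn C | data) = 0.21721, P(urn D | data) = 0.11636, P(urn E | data) = 0.24436.
Averaging over the posterior, P(yellow next | data) = (2/9)(0.17772) + (2/3)(0.24436) + (3/8)(0.21721) + (1)(0.11636) + (2/3)(0.24436) = 0.56312.

0.5631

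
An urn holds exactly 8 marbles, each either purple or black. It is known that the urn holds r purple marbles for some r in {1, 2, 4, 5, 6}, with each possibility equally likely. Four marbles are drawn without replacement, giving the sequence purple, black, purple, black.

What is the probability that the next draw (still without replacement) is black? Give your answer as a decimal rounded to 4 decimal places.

0.4219

The likelihood of the observed sequence under each hypothesis: P(data | r = 1) = (1/8)(7/7)(0/6) = 0; P(data | r = 2) = (2/8)(6/7)(1/6)(5/5) = 1/28; P(data | r = 4) = (4/8)(4/7)(3/6)(3/5) = 3/35; P(data | r = 5) = (5/8)(3/7)(4/6)(2/5) = 1/14; P(data | r = 6) = (6/8)(2/7)(5/6)(1/5) = 1/28.
The prior-weighted likelihoods are 1/5 · 0 = 0, 1/5 · 1/28 = 1/140, 1/5 · 3/35 = 3/175, 1/5 · 1/14 = 1/70, 1/5 · 1/28 = 1/140; summing to 8/175.
The posterior is then P(r = 1 | data) = 0, P(r = 2 | data) = 5/32, P(r = 4 | data) = 3/8, P(r = 5 | data) = 5/16, P(r = 6 | data) = 5/32.
The predictive probability is P(black next | data) = (1)(5/32) + (1/2)(3/8) + (1/4)(5/16) + (0)(5/32) = 27/64.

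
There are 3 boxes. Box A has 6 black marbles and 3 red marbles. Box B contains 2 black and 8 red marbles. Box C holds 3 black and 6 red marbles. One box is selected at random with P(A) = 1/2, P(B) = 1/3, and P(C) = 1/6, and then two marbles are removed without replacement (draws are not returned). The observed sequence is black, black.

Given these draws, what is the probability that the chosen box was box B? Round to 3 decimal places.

Under each hypothesis, the probability of the observed sequence is: P(data | box A) = (6/9)(5/8) = 5/12; P(data | box B) = (2/10)(1/9) = 1/45; P(data | box C) = (3/9)(2/8) = 1/12.
Weighting by the prior gives 1/2 · 5/12 = 5/24, 1/3 · 1/45 = 1/135, 1/6 · 1/12 = 1/72; summing to 31/135.
Therefore the posterior P(box B | data) = (1/135) / (31/135) = 1/31.

0.032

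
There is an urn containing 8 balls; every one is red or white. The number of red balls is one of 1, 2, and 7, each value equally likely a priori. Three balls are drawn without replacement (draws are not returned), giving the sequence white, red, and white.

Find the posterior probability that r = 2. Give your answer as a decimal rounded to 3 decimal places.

0.588

For each hypothesis, P(data | H) works out to: P(data | r = 1) = (7/8)(1/7)(6/6) = 1/8; P(data | r = 2) = (6/8)(2/7)(5/6) = 5/28; P(data | r = 7) = (1/8)(7/7)(0/6) = 0.
Multiplying each by its prior: 1/3 · 1/8 = 1/24, 1/3 · 5/28 = 5/84, 1/3 · 0 = 0; with total 17/168.
By Bayes' rule, P(r = 2 | data) = (5/84) / (17/168) = 10/17.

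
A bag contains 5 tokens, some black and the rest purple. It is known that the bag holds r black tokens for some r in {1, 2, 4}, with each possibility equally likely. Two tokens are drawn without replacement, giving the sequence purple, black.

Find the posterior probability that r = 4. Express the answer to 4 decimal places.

0.2857

Under each hypothesis, the probability of the observed sequence is: P(data | r = 1) = (4/5)(1/4) = 1/5; P(data | r = 2) = (3/5)(2/4) = 3/10; P(data | r = 4) = (1/5)(4/4) = 1/5.
The prior-weighted likelihoods are 1/3 · 1/5 = 1/15, 1/3 · 3/10 = 1/10, 1/3 · 1/5 = 1/15; with total 7/30.
By Bayes' rule, P(r = 4 | data) = (1/15) / (7/30) = 2/7.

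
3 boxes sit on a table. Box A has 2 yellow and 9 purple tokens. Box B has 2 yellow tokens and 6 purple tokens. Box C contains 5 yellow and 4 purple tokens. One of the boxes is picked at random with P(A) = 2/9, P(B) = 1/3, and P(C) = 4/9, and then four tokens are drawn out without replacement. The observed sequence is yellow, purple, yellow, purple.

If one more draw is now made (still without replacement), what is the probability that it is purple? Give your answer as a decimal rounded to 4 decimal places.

0.5868

The likelihood of the observed sequence under each hypothesis: P(data | box A) = (2/11)(9/10)(1/9)(8/8) = 0.018182; P(data | box B) = (2/8)(6/7)(1/6)(5/5) = 0.035714; P(data | box C) = (5/9)(4/8)(4/7)(3/6) = 0.079365.
The prior-weighted likelihoods are 2/9 · 0.018182 = 0.0040404, 1/3 · 0.035714 = 0.011905, 4/9 · 0.079365 = 0.035273; with total 0.051219.
The posterior is then P(box A | data) = 0.078886, P(box B | data) = 0.23243, P(box C | data) = 0.68868.
Averaging over the posterior, P(purple next | data) = (1)(0.078886) + (1)(0.23243) + (2/5)(0.68868) = 0.58679.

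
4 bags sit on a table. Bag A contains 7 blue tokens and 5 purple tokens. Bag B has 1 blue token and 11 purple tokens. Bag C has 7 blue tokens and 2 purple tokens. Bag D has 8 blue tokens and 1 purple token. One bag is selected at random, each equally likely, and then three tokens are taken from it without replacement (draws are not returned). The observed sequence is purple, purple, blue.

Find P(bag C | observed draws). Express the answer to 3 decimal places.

0.128

For each hypothesis, P(data | H) works out to: P(data | bag A) = (5/12)(4/11)(7/10) = 7/66; P(data | bag B) = (11/12)(10/11)(1/10) = 1/12; P(data | bag C) = (2/9)(1/8)(7/7) = 1/36; P(data | bag D) = (1/9)(0/8) = 0.
The prior-weighted likelihoods are 1/4 · 7/66 = 7/264, 1/4 · 1/12 = 1/48, 1/4 · 1/36 = 1/144, 1/4 · 0 = 0; with total 43/792.
So P(bag C | data) = (1/144) / (43/792) = 11/86.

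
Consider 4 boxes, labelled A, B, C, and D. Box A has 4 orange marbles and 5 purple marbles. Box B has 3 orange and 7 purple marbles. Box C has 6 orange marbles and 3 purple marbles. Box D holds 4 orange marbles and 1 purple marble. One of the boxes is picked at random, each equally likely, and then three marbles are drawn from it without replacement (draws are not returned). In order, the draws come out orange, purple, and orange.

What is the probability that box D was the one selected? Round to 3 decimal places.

0.360

Compute the likelihood of the observed sequence for each case: P(data | box A) = (4/9)(5/8)(3/7) = 0.11905; P(data | box B) = (3/10)(7/9)(2/8) = 0.058333; P(data | box C) = (6/9)(3/8)(5/7) = 0.17857; P(data | box D) = (4/5)(1/4)(3/3) = 0.2.
Weighting by the prior gives 1/4 · 0.11905 = 0.029762, 1/4 · 0.058333 = 0.014583, 1/4 · 0.17857 = 0.044643, 1/4 · 0.2 = 0.05; these sum to 0.13899.
By Bayes' rule, P(box D | data) = (0.05) / (0.13899) = 0.35974.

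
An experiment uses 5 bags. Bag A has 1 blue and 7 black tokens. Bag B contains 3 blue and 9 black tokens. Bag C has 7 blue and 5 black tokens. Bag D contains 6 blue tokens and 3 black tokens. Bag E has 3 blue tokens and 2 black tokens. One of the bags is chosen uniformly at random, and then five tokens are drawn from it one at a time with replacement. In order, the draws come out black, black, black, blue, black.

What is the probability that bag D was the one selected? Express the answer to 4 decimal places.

Under each hypothesis, the probability of the observed sequence is: P(data | bag A) = (7/8)(7/8)(7/8)(1/8)(7/8) = 0.073273; P(data | bag B) = (9/12)(9/12)(9/12)(3/12)(9/12) = 0.079102; P(data | bag C) = (5/12)(5/12)(5/12)(7/12)(5/12) = 0.017582; P(data | bag D) = (3/9)(3/9)(3/9)(6/9)(3/9) = 0.0082305; P(data | bag E) = (2/5)(2/5)(2/5)(3/5)(2/5) = 0.01536.
Weighting by the prior gives 1/5 · 0.073273 = 0.014655, 1/5 · 0.079102 = 0.01582, 1/5 · 0.017582 = 0.0035164, 1/5 · 0.0082305 = 0.0016461, 1/5 · 0.01536 = 0.003072; these sum to 0.038709.
By Bayes' rule, P(bag D | data) = (0.0016461) / (0.038709) = 0.042524.

0.0425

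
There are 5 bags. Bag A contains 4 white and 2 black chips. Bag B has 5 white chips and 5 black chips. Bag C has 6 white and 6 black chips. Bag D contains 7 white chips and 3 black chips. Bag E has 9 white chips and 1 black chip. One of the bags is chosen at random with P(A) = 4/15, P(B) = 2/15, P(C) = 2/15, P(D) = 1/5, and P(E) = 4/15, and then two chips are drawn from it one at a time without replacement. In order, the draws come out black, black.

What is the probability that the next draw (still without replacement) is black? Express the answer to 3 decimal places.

For each hypothesis, P(data | H) works out to: P(data | bag A) = (2/6)(1/5) = 0.066667; P(data | bag B) = (5/10)(4/9) = 0.22222; P(data | bag C) = (6/12)(5/11) = 0.22727; P(data | bag D) = (3/10)(2/9) = 0.066667; P(data | bag E) = (1/10)(0/9) = 0.
Weighting by the prior gives 4/15 · 0.066667 = 0.017778, 2/15 · 0.22222 = 0.02963, 2/15 · 0.22727 = 0.030303, 1/5 · 0.066667 = 0.013333, 4/15 · 0 = 0; summing to 0.091044.
Normalising, the posterior is P(bag A | data) = 0.19527, P(bag B | data) = 0.32544, P(bag C | data) = 0.33284, P(bag D | data) = 0.14645, P(bag E | data) = 0.
The predictive probability is P(black next | data) = (0)(0.19527) + (3/8)(0.32544) + (2/5)(0.33284) + (1/8)(0.14645) = 0.27348.

0.273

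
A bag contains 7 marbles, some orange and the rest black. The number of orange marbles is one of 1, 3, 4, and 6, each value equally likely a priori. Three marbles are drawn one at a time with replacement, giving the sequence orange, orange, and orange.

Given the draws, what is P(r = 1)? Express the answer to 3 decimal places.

For each hypothesis, P(data | H) works out to: P(data | r = 1) = (1/7)(1/7)(1/7) = 0.0029155; P(data | r = 3) = (3/7)(3/7)(3/7) = 0.078717; P(data | r = 4) = (4/7)(4/7)(4/7) = 0.18659; P(data | r = 6) = (6/7)(6/7)(6/7) = 0.62974.
Weighting by the prior gives 1/4 · 0.0029155 = 0.00072886, 1/4 · 0.078717 = 0.019679, 1/4 · 0.18659 = 0.046647, 1/4 · 0.62974 = 0.15743; summing to 0.22449.
So P(r = 1 | data) = (0.00072886) / (0.22449) = 0.0032468.

0.003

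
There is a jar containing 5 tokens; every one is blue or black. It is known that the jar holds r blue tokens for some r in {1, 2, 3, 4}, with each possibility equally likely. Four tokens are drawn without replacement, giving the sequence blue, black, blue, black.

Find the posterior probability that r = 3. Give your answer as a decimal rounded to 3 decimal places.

0.500

Compute the likelihood of the observed sequence for each case: P(data | r = 1) = (1/5)(4/4)(0/3) = 0; P(data | r = 2) = (2/5)(3/4)(1/3)(2/2) = 1/10; P(data | r = 3) = (3/5)(2/4)(2/3)(1/2) = 1/10; P(data | r = 4) = (4/5)(1/4)(3/3)(0/2) = 0.
Weighting by the prior gives 1/4 · 0 = 0, 1/4 · 1/10 = 1/40, 1/4 · 1/10 = 1/40, 1/4 · 0 = 0; these sum to 1/20.
Therefore the posterior P(r = 3 | data) = (1/40) / (1/20) = 1/2.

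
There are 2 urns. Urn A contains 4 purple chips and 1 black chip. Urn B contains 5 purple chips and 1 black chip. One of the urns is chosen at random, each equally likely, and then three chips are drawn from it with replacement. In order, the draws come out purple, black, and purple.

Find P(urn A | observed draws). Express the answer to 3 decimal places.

0.525

For each hypothesis, P(data | H) works out to: P(data | urn A) = (4/5)(1/5)(4/5) = 0.128; P(data | urn B) = (5/6)(1/6)(5/6) = 0.11574.
Multiplying each by its prior: 1/2 · 0.128 = 0.064, 1/2 · 0.11574 = 0.05787; these sum to 0.12187.
Hence P(urn A | data) = (0.064) / (0.12187) = 0.52515.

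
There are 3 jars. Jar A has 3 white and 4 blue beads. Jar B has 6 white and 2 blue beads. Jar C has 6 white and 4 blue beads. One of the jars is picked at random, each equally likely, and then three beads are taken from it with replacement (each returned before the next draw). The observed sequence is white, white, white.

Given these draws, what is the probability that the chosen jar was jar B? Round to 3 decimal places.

0.589

The likelihood of the observed sequence under each hypothesis: P(data | jar A) = (3/7)(3/7)(3/7) = 0.078717; P(data | jar B) = (6/8)(6/8)(6/8) = 0.42188; P(data | jar C) = (6/10)(6/10)(6/10) = 0.216.
Weighting by the prior gives 1/3 · 0.078717 = 0.026239, 1/3 · 0.42188 = 0.14062, 1/3 · 0.216 = 0.072; these sum to 0.23886.
Hence P(jar B | data) = (0.14062) / (0.23886) = 0.58872.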